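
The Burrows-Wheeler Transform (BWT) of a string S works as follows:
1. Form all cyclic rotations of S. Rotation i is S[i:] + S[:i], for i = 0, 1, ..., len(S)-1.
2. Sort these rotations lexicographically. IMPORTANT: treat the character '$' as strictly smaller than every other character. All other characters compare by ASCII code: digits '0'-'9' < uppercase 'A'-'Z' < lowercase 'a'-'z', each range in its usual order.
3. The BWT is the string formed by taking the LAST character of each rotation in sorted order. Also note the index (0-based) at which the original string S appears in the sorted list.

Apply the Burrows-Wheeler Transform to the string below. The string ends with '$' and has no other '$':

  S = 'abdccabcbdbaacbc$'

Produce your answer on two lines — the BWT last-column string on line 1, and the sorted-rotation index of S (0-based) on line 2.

All 17 rotations (rotation i = S[i:]+S[:i]):
  rot[0] = abdccabcbdbaacbc$
  rot[1] = bdccabcbdbaacbc$a
  rot[2] = dccabcbdbaacbc$ab
  rot[3] = ccabcbdbaacbc$abd
  rot[4] = cabcbdbaacbc$abdc
  rot[5] = abcbdbaacbc$abdcc
  rot[6] = bcbdbaacbc$abdcca
  rot[7] = cbdbaacbc$abdccab
  rot[8] = bdbaacbc$abdccabc
  rot[9] = dbaacbc$abdccabcb
  rot[10] = baacbc$abdccabcbd
  rot[11] = aacbc$abdccabcbdb
  rot[12] = acbc$abdccabcbdba
  rot[13] = cbc$abdccabcbdbaa
  rot[14] = bc$abdccabcbdbaac
  rot[15] = c$abdccabcbdbaacb
  rot[16] = $abdccabcbdbaacbc
Sorted (with $ < everything):
  sorted[0] = $abdccabcbdbaacbc  (last char: 'c')
  sorted[1] = aacbc$abdccabcbdb  (last char: 'b')
  sorted[2] = abcbdbaacbc$abdcc  (last char: 'c')
  sorted[3] = abdccabcbdbaacbc$  (last char: '$')
  sorted[4] = acbc$abdccabcbdba  (last char: 'a')
  sorted[5] = baacbc$abdccabcbd  (last char: 'd')
  sorted[6] = bc$abdccabcbdbaac  (last char: 'c')
  sorted[7] = bcbdbaacbc$abdcca  (last char: 'a')
  sorted[8] = bdbaacbc$abdccabc  (last char: 'c')
  sorted[9] = bdccabcbdbaacbc$a  (last char: 'a')
  sorted[10] = c$abdccabcbdbaacb  (last char: 'b')
  sorted[11] = cabcbdbaacbc$abdc  (last char: 'c')
  sorted[12] = cbc$abdccabcbdbaa  (last char: 'a')
  sorted[13] = cbdbaacbc$abdccab  (last char: 'b')
  sorted[14] = ccabcbdbaacbc$abd  (last char: 'd')
  sorted[15] = dbaacbc$abdccabcb  (last char: 'b')
  sorted[16] = dccabcbdbaacbc$ab  (last char: 'b')
Last column: cbc$adcacabcabdbb
Original string S is at sorted index 3

Answer: cbc$adcacabcabdbb
3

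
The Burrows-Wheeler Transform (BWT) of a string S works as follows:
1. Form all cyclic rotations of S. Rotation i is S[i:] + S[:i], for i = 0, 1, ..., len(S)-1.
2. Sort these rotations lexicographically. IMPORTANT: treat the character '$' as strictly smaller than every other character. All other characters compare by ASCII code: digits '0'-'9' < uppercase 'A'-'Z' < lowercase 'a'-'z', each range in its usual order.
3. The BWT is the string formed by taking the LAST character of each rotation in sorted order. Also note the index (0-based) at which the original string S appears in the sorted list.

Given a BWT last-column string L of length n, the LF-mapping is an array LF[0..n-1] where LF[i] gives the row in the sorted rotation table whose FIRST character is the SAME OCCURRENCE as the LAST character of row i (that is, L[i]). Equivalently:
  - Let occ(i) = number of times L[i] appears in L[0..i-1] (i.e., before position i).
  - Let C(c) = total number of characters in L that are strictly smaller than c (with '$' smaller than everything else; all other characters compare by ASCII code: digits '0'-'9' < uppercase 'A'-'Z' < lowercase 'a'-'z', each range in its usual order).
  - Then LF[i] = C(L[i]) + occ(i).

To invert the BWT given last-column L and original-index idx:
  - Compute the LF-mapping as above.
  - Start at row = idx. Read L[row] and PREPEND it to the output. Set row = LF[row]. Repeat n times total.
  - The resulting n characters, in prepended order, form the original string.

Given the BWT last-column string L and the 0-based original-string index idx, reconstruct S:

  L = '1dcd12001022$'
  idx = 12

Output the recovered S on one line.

LF mapping: 4 11 10 12 5 7 1 2 6 3 8 9 0
Walk LF starting at row 12, prepending L[row]:
  step 1: row=12, L[12]='$', prepend. Next row=LF[12]=0
  step 2: row=0, L[0]='1', prepend. Next row=LF[0]=4
  step 3: row=4, L[4]='1', prepend. Next row=LF[4]=5
  step 4: row=5, L[5]='2', prepend. Next row=LF[5]=7
  step 5: row=7, L[7]='0', prepend. Next row=LF[7]=2
  step 6: row=2, L[2]='c', prepend. Next row=LF[2]=10
  step 7: row=10, L[10]='2', prepend. Next row=LF[10]=8
  step 8: row=8, L[8]='1', prepend. Next row=LF[8]=6
  step 9: row=6, L[6]='0', prepend. Next row=LF[6]=1
  step 10: row=1, L[1]='d', prepend. Next row=LF[1]=11
  step 11: row=11, L[11]='2', prepend. Next row=LF[11]=9
  step 12: row=9, L[9]='0', prepend. Next row=LF[9]=3
  step 13: row=3, L[3]='d', prepend. Next row=LF[3]=12
Reversed output: d02d012c0211$

Answer: d02d012c0211$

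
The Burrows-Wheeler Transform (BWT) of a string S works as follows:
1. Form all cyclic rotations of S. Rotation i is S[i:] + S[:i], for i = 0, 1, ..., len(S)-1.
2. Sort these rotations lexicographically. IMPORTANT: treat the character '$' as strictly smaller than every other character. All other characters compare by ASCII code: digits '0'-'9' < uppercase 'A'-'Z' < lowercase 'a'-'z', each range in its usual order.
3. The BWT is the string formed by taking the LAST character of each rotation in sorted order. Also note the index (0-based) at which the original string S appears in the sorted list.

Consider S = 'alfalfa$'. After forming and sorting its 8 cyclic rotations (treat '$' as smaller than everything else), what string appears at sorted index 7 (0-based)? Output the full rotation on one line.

All 8 rotations (rotation i = S[i:]+S[:i]):
  rot[0] = alfalfa$
  rot[1] = lfalfa$a
  rot[2] = falfa$al
  rot[3] = alfa$alf
  rot[4] = lfa$alfa
  rot[5] = fa$alfal
  rot[6] = a$alfalf
  rot[7] = $alfalfa
Sorted (with $ < everything):
  sorted[0] = $alfalfa
  sorted[1] = a$alfalf
  sorted[2] = alfa$alf
  sorted[3] = alfalfa$
  sorted[4] = fa$alfal
  sorted[5] = falfa$al
  sorted[6] = lfa$alfa
  sorted[7] = lfalfa$a
sorted[7] = lfalfa$a

Answer: lfalfa$a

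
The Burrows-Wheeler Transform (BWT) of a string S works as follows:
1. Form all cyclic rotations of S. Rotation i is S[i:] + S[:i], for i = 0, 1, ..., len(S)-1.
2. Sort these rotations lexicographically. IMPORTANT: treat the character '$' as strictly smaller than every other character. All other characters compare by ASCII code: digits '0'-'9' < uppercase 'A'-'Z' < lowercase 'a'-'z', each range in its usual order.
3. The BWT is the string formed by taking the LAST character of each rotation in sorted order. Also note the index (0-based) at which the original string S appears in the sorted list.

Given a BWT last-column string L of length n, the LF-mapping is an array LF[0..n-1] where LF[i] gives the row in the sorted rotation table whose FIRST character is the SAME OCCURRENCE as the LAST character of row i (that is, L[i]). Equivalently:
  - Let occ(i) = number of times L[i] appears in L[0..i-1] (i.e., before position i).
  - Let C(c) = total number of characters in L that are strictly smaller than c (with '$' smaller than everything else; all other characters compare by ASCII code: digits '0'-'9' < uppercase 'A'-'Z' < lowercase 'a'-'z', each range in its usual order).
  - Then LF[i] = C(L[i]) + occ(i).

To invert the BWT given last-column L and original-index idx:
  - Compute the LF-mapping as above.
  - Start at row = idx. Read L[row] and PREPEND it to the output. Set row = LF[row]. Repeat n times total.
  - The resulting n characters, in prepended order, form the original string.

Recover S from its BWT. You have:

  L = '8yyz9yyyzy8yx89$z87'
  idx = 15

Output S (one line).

Answer: yy8zxy98y9yy7zz8y8$

Derivation:
LF mapping: 2 9 10 16 6 11 12 13 17 14 3 15 8 4 7 0 18 5 1
Walk LF starting at row 15, prepending L[row]:
  step 1: row=15, L[15]='$', prepend. Next row=LF[15]=0
  step 2: row=0, L[0]='8', prepend. Next row=LF[0]=2
  step 3: row=2, L[2]='y', prepend. Next row=LF[2]=10
  step 4: row=10, L[10]='8', prepend. Next row=LF[10]=3
  step 5: row=3, L[3]='z', prepend. Next row=LF[3]=16
  step 6: row=16, L[16]='z', prepend. Next row=LF[16]=18
  step 7: row=18, L[18]='7', prepend. Next row=LF[18]=1
  step 8: row=1, L[1]='y', prepend. Next row=LF[1]=9
  step 9: row=9, L[9]='y', prepend. Next row=LF[9]=14
  step 10: row=14, L[14]='9', prepend. Next row=LF[14]=7
  step 11: row=7, L[7]='y', prepend. Next row=LF[7]=13
  step 12: row=13, L[13]='8', prepend. Next row=LF[13]=4
  step 13: row=4, L[4]='9', prepend. Next row=LF[4]=6
  step 14: row=6, L[6]='y', prepend. Next row=LF[6]=12
  step 15: row=12, L[12]='x', prepend. Next row=LF[12]=8
  step 16: row=8, L[8]='z', prepend. Next row=LF[8]=17
  step 17: row=17, L[17]='8', prepend. Next row=LF[17]=5
  step 18: row=5, L[5]='y', prepend. Next row=LF[5]=11
  step 19: row=11, L[11]='y', prepend. Next row=LF[11]=15
Reversed output: yy8zxy98y9yy7zz8y8$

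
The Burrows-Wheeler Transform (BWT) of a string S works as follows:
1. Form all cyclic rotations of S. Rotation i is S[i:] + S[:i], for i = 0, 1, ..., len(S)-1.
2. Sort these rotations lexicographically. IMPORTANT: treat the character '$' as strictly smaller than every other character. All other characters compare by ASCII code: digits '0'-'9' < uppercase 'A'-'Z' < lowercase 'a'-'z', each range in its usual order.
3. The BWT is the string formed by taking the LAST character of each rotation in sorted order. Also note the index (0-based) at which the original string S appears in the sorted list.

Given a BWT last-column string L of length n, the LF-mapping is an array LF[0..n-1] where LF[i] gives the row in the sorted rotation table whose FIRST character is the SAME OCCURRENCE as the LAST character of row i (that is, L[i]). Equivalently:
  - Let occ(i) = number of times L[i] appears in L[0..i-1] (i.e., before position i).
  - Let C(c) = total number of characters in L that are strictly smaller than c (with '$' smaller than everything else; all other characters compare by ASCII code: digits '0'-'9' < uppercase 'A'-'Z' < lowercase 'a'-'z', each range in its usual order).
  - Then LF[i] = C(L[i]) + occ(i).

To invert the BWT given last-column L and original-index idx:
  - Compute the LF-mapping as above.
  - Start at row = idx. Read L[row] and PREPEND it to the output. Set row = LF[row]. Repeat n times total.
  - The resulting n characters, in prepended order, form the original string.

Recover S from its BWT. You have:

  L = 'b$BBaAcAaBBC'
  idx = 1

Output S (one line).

Answer: ABaaBBACcBb$

Derivation:
LF mapping: 10 0 3 4 8 1 11 2 9 5 6 7
Walk LF starting at row 1, prepending L[row]:
  step 1: row=1, L[1]='$', prepend. Next row=LF[1]=0
  step 2: row=0, L[0]='b', prepend. Next row=LF[0]=10
  step 3: row=10, L[10]='B', prepend. Next row=LF[10]=6
  step 4: row=6, L[6]='c', prepend. Next row=LF[6]=11
  step 5: row=11, L[11]='C', prepend. Next row=LF[11]=7
  step 6: row=7, L[7]='A', prepend. Next row=LF[7]=2
  step 7: row=2, L[2]='B', prepend. Next row=LF[2]=3
  step 8: row=3, L[3]='B', prepend. Next row=LF[3]=4
  step 9: row=4, L[4]='a', prepend. Next row=LF[4]=8
  step 10: row=8, L[8]='a', prepend. Next row=LF[8]=9
  step 11: row=9, L[9]='B', prepend. Next row=LF[9]=5
  step 12: row=5, L[5]='A', prepend. Next row=LF[5]=1
Reversed output: ABaaBBACcBb$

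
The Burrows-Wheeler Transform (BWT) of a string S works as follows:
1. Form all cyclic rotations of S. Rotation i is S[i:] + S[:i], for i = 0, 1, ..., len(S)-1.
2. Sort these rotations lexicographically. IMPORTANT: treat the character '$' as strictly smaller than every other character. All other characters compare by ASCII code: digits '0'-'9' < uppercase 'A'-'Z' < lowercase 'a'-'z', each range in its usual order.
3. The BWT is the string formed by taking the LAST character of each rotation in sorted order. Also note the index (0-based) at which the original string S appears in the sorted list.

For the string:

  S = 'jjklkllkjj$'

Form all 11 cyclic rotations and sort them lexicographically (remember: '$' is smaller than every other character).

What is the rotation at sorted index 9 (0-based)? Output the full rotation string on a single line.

All 11 rotations (rotation i = S[i:]+S[:i]):
  rot[0] = jjklkllkjj$
  rot[1] = jklkllkjj$j
  rot[2] = klkllkjj$jj
  rot[3] = lkllkjj$jjk
  rot[4] = kllkjj$jjkl
  rot[5] = llkjj$jjklk
  rot[6] = lkjj$jjklkl
  rot[7] = kjj$jjklkll
  rot[8] = jj$jjklkllk
  rot[9] = j$jjklkllkj
  rot[10] = $jjklkllkjj
Sorted (with $ < everything):
  sorted[0] = $jjklkllkjj
  sorted[1] = j$jjklkllkj
  sorted[2] = jj$jjklkllk
  sorted[3] = jjklkllkjj$
  sorted[4] = jklkllkjj$j
  sorted[5] = kjj$jjklkll
  sorted[6] = klkllkjj$jj
  sorted[7] = kllkjj$jjkl
  sorted[8] = lkjj$jjklkl
  sorted[9] = lkllkjj$jjk
  sorted[10] = llkjj$jjklk
sorted[9] = lkllkjj$jjk

Answer: lkllkjj$jjk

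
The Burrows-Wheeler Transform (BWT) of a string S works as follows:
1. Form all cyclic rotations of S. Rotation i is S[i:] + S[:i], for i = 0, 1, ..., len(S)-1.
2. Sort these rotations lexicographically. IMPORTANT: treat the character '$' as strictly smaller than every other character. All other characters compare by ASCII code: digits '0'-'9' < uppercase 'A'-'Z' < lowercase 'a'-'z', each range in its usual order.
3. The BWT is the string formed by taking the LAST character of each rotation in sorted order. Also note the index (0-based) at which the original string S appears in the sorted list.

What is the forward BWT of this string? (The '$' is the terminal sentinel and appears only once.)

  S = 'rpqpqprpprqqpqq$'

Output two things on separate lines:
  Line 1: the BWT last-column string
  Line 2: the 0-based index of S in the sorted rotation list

Answer: qrrqqqpqpqpprp$p
14

Derivation:
All 16 rotations (rotation i = S[i:]+S[:i]):
  rot[0] = rpqpqprpprqqpqq$
  rot[1] = pqpqprpprqqpqq$r
  rot[2] = qpqprpprqqpqq$rp
  rot[3] = pqprpprqqpqq$rpq
  rot[4] = qprpprqqpqq$rpqp
  rot[5] = prpprqqpqq$rpqpq
  rot[6] = rpprqqpqq$rpqpqp
  rot[7] = pprqqpqq$rpqpqpr
  rot[8] = prqqpqq$rpqpqprp
  rot[9] = rqqpqq$rpqpqprpp
  rot[10] = qqpqq$rpqpqprppr
  rot[11] = qpqq$rpqpqprpprq
  rot[12] = pqq$rpqpqprpprqq
  rot[13] = qq$rpqpqprpprqqp
  rot[14] = q$rpqpqprpprqqpq
  rot[15] = $rpqpqprpprqqpqq
Sorted (with $ < everything):
  sorted[0] = $rpqpqprpprqqpqq  (last char: 'q')
  sorted[1] = pprqqpqq$rpqpqpr  (last char: 'r')
  sorted[2] = pqpqprpprqqpqq$r  (last char: 'r')
  sorted[3] = pqprpprqqpqq$rpq  (last char: 'q')
  sorted[4] = pqq$rpqpqprpprqq  (last char: 'q')
  sorted[5] = prpprqqpqq$rpqpq  (last char: 'q')
  sorted[6] = prqqpqq$rpqpqprp  (last char: 'p')
  sorted[7] = q$rpqpqprpprqqpq  (last char: 'q')
  sorted[8] = qpqprpprqqpqq$rp  (last char: 'p')
  sorted[9] = qpqq$rpqpqprpprq  (last char: 'q')
  sorted[10] = qprpprqqpqq$rpqp  (last char: 'p')
  sorted[11] = qq$rpqpqprpprqqp  (last char: 'p')
  sorted[12] = qqpqq$rpqpqprppr  (last char: 'r')
  sorted[13] = rpprqqpqq$rpqpqp  (last char: 'p')
  sorted[14] = rpqpqprpprqqpqq$  (last char: '$')
  sorted[15] = rqqpqq$rpqpqprpp  (last char: 'p')
Last column: qrrqqqpqpqpprp$p
Original string S is at sorted index 14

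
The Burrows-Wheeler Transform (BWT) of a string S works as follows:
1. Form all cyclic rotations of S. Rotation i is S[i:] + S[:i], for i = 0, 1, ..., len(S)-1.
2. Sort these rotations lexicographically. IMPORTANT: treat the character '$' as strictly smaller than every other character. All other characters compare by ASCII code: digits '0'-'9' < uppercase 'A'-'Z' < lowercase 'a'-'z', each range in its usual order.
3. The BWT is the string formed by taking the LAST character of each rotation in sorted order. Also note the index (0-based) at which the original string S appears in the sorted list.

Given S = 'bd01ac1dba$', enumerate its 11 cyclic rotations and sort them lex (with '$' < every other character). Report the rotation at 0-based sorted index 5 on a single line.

All 11 rotations (rotation i = S[i:]+S[:i]):
  rot[0] = bd01ac1dba$
  rot[1] = d01ac1dba$b
  rot[2] = 01ac1dba$bd
  rot[3] = 1ac1dba$bd0
  rot[4] = ac1dba$bd01
  rot[5] = c1dba$bd01a
  rot[6] = 1dba$bd01ac
  rot[7] = dba$bd01ac1
  rot[8] = ba$bd01ac1d
  rot[9] = a$bd01ac1db
  rot[10] = $bd01ac1dba
Sorted (with $ < everything):
  sorted[0] = $bd01ac1dba
  sorted[1] = 01ac1dba$bd
  sorted[2] = 1ac1dba$bd0
  sorted[3] = 1dba$bd01ac
  sorted[4] = a$bd01ac1db
  sorted[5] = ac1dba$bd01
  sorted[6] = ba$bd01ac1d
  sorted[7] = bd01ac1dba$
  sorted[8] = c1dba$bd01a
  sorted[9] = d01ac1dba$b
  sorted[10] = dba$bd01ac1
sorted[5] = ac1dba$bd01

Answer: ac1dba$bd01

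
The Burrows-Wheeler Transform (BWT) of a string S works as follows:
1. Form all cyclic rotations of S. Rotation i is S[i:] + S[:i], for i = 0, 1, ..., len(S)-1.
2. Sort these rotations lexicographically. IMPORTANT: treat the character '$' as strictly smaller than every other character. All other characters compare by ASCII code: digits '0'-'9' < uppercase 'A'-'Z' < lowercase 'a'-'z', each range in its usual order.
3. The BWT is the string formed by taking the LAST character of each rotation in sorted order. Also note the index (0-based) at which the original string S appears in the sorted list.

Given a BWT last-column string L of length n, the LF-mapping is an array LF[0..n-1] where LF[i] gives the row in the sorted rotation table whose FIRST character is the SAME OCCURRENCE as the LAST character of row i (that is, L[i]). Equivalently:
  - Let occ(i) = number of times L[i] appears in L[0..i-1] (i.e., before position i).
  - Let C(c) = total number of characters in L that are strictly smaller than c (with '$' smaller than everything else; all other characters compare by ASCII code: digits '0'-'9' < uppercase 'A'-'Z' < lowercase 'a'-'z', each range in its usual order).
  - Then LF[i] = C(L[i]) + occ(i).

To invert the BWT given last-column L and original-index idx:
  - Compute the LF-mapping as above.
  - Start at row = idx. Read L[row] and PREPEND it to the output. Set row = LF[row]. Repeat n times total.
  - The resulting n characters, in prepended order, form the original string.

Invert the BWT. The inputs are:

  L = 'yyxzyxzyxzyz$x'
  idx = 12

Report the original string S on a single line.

LF mapping: 5 6 1 10 7 2 11 8 3 12 9 13 0 4
Walk LF starting at row 12, prepending L[row]:
  step 1: row=12, L[12]='$', prepend. Next row=LF[12]=0
  step 2: row=0, L[0]='y', prepend. Next row=LF[0]=5
  step 3: row=5, L[5]='x', prepend. Next row=LF[5]=2
  step 4: row=2, L[2]='x', prepend. Next row=LF[2]=1
  step 5: row=1, L[1]='y', prepend. Next row=LF[1]=6
  step 6: row=6, L[6]='z', prepend. Next row=LF[6]=11
  step 7: row=11, L[11]='z', prepend. Next row=LF[11]=13
  step 8: row=13, L[13]='x', prepend. Next row=LF[13]=4
  step 9: row=4, L[4]='y', prepend. Next row=LF[4]=7
  step 10: row=7, L[7]='y', prepend. Next row=LF[7]=8
  step 11: row=8, L[8]='x', prepend. Next row=LF[8]=3
  step 12: row=3, L[3]='z', prepend. Next row=LF[3]=10
  step 13: row=10, L[10]='y', prepend. Next row=LF[10]=9
  step 14: row=9, L[9]='z', prepend. Next row=LF[9]=12
Reversed output: zyzxyyxzzyxxy$

Answer: zyzxyyxzzyxxy$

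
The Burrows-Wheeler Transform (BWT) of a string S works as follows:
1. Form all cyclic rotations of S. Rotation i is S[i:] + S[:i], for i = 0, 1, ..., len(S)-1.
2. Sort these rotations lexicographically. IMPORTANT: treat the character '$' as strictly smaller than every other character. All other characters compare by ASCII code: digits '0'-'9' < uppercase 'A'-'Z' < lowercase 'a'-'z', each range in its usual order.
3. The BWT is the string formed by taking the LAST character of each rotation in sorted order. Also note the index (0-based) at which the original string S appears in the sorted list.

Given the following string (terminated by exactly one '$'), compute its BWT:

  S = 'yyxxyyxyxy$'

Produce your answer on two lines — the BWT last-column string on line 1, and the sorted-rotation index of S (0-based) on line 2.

All 11 rotations (rotation i = S[i:]+S[:i]):
  rot[0] = yyxxyyxyxy$
  rot[1] = yxxyyxyxy$y
  rot[2] = xxyyxyxy$yy
  rot[3] = xyyxyxy$yyx
  rot[4] = yyxyxy$yyxx
  rot[5] = yxyxy$yyxxy
  rot[6] = xyxy$yyxxyy
  rot[7] = yxy$yyxxyyx
  rot[8] = xy$yyxxyyxy
  rot[9] = y$yyxxyyxyx
  rot[10] = $yyxxyyxyxy
Sorted (with $ < everything):
  sorted[0] = $yyxxyyxyxy  (last char: 'y')
  sorted[1] = xxyyxyxy$yy  (last char: 'y')
  sorted[2] = xy$yyxxyyxy  (last char: 'y')
  sorted[3] = xyxy$yyxxyy  (last char: 'y')
  sorted[4] = xyyxyxy$yyx  (last char: 'x')
  sorted[5] = y$yyxxyyxyx  (last char: 'x')
  sorted[6] = yxxyyxyxy$y  (last char: 'y')
  sorted[7] = yxy$yyxxyyx  (last char: 'x')
  sorted[8] = yxyxy$yyxxy  (last char: 'y')
  sorted[9] = yyxxyyxyxy$  (last char: '$')
  sorted[10] = yyxyxy$yyxx  (last char: 'x')
Last column: yyyyxxyxy$x
Original string S is at sorted index 9

Answer: yyyyxxyxy$x
9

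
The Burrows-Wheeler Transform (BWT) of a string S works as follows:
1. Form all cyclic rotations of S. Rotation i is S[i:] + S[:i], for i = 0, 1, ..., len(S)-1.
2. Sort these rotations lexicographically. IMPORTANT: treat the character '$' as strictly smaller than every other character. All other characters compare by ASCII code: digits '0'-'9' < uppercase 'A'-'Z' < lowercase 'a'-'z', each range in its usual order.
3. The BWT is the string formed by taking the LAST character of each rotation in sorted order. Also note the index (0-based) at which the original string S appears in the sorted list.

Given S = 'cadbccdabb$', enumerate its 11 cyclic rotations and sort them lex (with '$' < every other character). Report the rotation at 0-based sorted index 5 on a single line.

All 11 rotations (rotation i = S[i:]+S[:i]):
  rot[0] = cadbccdabb$
  rot[1] = adbccdabb$c
  rot[2] = dbccdabb$ca
  rot[3] = bccdabb$cad
  rot[4] = ccdabb$cadb
  rot[5] = cdabb$cadbc
  rot[6] = dabb$cadbcc
  rot[7] = abb$cadbccd
  rot[8] = bb$cadbccda
  rot[9] = b$cadbccdab
  rot[10] = $cadbccdabb
Sorted (with $ < everything):
  sorted[0] = $cadbccdabb
  sorted[1] = abb$cadbccd
  sorted[2] = adbccdabb$c
  sorted[3] = b$cadbccdab
  sorted[4] = bb$cadbccda
  sorted[5] = bccdabb$cad
  sorted[6] = cadbccdabb$
  sorted[7] = ccdabb$cadb
  sorted[8] = cdabb$cadbc
  sorted[9] = dabb$cadbcc
  sorted[10] = dbccdabb$ca
sorted[5] = bccdabb$cad

Answer: bccdabb$cad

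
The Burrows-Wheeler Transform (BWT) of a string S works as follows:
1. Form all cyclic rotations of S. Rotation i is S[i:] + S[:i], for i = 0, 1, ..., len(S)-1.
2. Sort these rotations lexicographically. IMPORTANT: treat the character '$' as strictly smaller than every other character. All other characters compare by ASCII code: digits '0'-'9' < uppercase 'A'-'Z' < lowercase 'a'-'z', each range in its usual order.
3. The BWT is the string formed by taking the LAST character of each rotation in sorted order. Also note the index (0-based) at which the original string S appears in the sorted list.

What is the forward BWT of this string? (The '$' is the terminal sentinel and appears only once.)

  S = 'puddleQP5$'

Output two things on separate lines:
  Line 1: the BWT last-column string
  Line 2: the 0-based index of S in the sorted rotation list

All 10 rotations (rotation i = S[i:]+S[:i]):
  rot[0] = puddleQP5$
  rot[1] = uddleQP5$p
  rot[2] = ddleQP5$pu
  rot[3] = dleQP5$pud
  rot[4] = leQP5$pudd
  rot[5] = eQP5$puddl
  rot[6] = QP5$puddle
  rot[7] = P5$puddleQ
  rot[8] = 5$puddleQP
  rot[9] = $puddleQP5
Sorted (with $ < everything):
  sorted[0] = $puddleQP5  (last char: '5')
  sorted[1] = 5$puddleQP  (last char: 'P')
  sorted[2] = P5$puddleQ  (last char: 'Q')
  sorted[3] = QP5$puddle  (last char: 'e')
  sorted[4] = ddleQP5$pu  (last char: 'u')
  sorted[5] = dleQP5$pud  (last char: 'd')
  sorted[6] = eQP5$puddl  (last char: 'l')
  sorted[7] = leQP5$pudd  (last char: 'd')
  sorted[8] = puddleQP5$  (last char: '$')
  sorted[9] = uddleQP5$p  (last char: 'p')
Last column: 5PQeudld$p
Original string S is at sorted index 8

Answer: 5PQeudld$p
8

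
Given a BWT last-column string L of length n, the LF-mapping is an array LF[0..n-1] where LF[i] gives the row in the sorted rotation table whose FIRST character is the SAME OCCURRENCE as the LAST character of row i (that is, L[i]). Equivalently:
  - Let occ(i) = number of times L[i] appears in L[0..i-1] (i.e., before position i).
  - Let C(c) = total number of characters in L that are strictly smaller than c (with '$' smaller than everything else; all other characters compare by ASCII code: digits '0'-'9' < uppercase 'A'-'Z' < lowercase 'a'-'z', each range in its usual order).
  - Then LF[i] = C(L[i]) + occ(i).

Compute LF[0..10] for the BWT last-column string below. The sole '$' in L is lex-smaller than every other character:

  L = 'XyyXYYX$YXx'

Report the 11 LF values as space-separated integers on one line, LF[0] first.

Char counts: '$':1, 'X':4, 'Y':3, 'x':1, 'y':2
C (first-col start): C('$')=0, C('X')=1, C('Y')=5, C('x')=8, C('y')=9
L[0]='X': occ=0, LF[0]=C('X')+0=1+0=1
L[1]='y': occ=0, LF[1]=C('y')+0=9+0=9
L[2]='y': occ=1, LF[2]=C('y')+1=9+1=10
L[3]='X': occ=1, LF[3]=C('X')+1=1+1=2
L[4]='Y': occ=0, LF[4]=C('Y')+0=5+0=5
L[5]='Y': occ=1, LF[5]=C('Y')+1=5+1=6
L[6]='X': occ=2, LF[6]=C('X')+2=1+2=3
L[7]='$': occ=0, LF[7]=C('$')+0=0+0=0
L[8]='Y': occ=2, LF[8]=C('Y')+2=5+2=7
L[9]='X': occ=3, LF[9]=C('X')+3=1+3=4
L[10]='x': occ=0, LF[10]=C('x')+0=8+0=8

Answer: 1 9 10 2 5 6 3 0 7 4 8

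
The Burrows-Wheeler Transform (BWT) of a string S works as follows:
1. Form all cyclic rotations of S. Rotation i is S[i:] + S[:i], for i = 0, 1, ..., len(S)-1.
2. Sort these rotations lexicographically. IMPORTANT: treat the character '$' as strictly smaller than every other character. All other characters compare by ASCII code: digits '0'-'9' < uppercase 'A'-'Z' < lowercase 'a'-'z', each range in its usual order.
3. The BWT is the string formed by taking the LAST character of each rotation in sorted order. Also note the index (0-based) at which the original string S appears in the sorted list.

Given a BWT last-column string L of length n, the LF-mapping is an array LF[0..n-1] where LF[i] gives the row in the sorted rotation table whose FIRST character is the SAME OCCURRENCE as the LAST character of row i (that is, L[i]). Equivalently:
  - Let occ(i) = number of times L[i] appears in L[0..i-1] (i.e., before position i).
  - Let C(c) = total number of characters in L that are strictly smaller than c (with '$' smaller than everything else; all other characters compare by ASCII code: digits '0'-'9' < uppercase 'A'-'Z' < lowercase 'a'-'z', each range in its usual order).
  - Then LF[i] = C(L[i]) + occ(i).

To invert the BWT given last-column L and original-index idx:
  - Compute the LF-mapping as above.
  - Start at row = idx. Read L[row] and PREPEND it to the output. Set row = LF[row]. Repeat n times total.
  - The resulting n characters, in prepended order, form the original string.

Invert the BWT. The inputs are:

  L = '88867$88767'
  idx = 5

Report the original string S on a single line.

LF mapping: 6 7 8 1 3 0 9 10 4 2 5
Walk LF starting at row 5, prepending L[row]:
  step 1: row=5, L[5]='$', prepend. Next row=LF[5]=0
  step 2: row=0, L[0]='8', prepend. Next row=LF[0]=6
  step 3: row=6, L[6]='8', prepend. Next row=LF[6]=9
  step 4: row=9, L[9]='6', prepend. Next row=LF[9]=2
  step 5: row=2, L[2]='8', prepend. Next row=LF[2]=8
  step 6: row=8, L[8]='7', prepend. Next row=LF[8]=4
  step 7: row=4, L[4]='7', prepend. Next row=LF[4]=3
  step 8: row=3, L[3]='6', prepend. Next row=LF[3]=1
  step 9: row=1, L[1]='8', prepend. Next row=LF[1]=7
  step 10: row=7, L[7]='8', prepend. Next row=LF[7]=10
  step 11: row=10, L[10]='7', prepend. Next row=LF[10]=5
Reversed output: 7886778688$

Answer: 7886778688$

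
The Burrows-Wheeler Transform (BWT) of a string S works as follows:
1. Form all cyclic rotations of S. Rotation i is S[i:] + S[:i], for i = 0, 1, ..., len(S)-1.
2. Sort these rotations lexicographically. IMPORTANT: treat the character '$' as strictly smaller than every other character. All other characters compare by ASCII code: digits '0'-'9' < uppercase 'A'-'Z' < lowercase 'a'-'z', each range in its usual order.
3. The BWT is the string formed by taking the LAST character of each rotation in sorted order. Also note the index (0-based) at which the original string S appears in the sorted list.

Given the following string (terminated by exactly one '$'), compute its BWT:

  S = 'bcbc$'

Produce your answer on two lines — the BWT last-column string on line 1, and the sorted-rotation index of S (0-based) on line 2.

Answer: cc$bb
2

Derivation:
All 5 rotations (rotation i = S[i:]+S[:i]):
  rot[0] = bcbc$
  rot[1] = cbc$b
  rot[2] = bc$bc
  rot[3] = c$bcb
  rot[4] = $bcbc
Sorted (with $ < everything):
  sorted[0] = $bcbc  (last char: 'c')
  sorted[1] = bc$bc  (last char: 'c')
  sorted[2] = bcbc$  (last char: '$')
  sorted[3] = c$bcb  (last char: 'b')
  sorted[4] = cbc$b  (last char: 'b')
Last column: cc$bb
Original string S is at sorted index 2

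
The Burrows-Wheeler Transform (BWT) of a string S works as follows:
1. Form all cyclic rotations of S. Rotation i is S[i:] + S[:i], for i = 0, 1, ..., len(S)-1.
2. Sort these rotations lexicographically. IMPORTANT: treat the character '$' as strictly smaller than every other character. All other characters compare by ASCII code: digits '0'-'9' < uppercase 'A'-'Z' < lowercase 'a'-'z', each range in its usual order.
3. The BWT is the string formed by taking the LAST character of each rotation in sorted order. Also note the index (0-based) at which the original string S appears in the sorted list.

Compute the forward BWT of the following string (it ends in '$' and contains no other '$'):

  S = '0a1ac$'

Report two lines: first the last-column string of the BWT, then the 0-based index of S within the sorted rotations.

Answer: c$a01a
1

Derivation:
All 6 rotations (rotation i = S[i:]+S[:i]):
  rot[0] = 0a1ac$
  rot[1] = a1ac$0
  rot[2] = 1ac$0a
  rot[3] = ac$0a1
  rot[4] = c$0a1a
  rot[5] = $0a1ac
Sorted (with $ < everything):
  sorted[0] = $0a1ac  (last char: 'c')
  sorted[1] = 0a1ac$  (last char: '$')
  sorted[2] = 1ac$0a  (last char: 'a')
  sorted[3] = a1ac$0  (last char: '0')
  sorted[4] = ac$0a1  (last char: '1')
  sorted[5] = c$0a1a  (last char: 'a')
Last column: c$a01a
Original string S is at sorted index 1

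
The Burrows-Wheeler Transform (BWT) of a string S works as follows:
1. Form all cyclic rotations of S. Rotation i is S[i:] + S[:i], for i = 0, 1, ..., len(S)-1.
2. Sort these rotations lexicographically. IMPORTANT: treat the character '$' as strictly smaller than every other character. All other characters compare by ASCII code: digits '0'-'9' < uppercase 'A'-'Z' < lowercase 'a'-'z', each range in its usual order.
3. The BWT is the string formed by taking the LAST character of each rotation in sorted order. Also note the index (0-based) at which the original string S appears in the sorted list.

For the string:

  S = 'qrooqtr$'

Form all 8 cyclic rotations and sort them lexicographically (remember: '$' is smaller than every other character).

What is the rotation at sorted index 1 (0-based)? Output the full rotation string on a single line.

All 8 rotations (rotation i = S[i:]+S[:i]):
  rot[0] = qrooqtr$
  rot[1] = rooqtr$q
  rot[2] = ooqtr$qr
  rot[3] = oqtr$qro
  rot[4] = qtr$qroo
  rot[5] = tr$qrooq
  rot[6] = r$qrooqt
  rot[7] = $qrooqtr
Sorted (with $ < everything):
  sorted[0] = $qrooqtr
  sorted[1] = ooqtr$qr
  sorted[2] = oqtr$qro
  sorted[3] = qrooqtr$
  sorted[4] = qtr$qroo
  sorted[5] = r$qrooqt
  sorted[6] = rooqtr$q
  sorted[7] = tr$qrooq
sorted[1] = ooqtr$qr

Answer: ooqtr$qr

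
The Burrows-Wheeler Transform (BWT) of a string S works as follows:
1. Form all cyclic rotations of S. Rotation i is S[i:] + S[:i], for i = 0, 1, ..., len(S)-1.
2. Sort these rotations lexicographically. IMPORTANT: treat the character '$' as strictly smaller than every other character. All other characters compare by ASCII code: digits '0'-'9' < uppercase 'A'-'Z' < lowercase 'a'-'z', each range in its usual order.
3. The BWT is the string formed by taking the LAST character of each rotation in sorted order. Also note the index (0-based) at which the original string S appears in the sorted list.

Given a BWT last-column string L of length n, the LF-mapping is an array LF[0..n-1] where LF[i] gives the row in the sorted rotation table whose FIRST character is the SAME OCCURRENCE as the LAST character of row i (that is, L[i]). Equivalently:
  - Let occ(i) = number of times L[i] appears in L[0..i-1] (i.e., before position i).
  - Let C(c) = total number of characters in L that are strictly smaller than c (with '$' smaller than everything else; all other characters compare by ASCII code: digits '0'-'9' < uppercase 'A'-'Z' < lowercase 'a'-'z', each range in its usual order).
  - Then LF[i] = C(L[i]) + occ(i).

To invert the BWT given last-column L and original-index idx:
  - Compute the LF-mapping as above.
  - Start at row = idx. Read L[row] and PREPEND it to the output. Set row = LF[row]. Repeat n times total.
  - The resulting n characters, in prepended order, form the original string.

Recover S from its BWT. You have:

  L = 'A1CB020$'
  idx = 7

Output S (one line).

LF mapping: 5 3 7 6 1 4 2 0
Walk LF starting at row 7, prepending L[row]:
  step 1: row=7, L[7]='$', prepend. Next row=LF[7]=0
  step 2: row=0, L[0]='A', prepend. Next row=LF[0]=5
  step 3: row=5, L[5]='2', prepend. Next row=LF[5]=4
  step 4: row=4, L[4]='0', prepend. Next row=LF[4]=1
  step 5: row=1, L[1]='1', prepend. Next row=LF[1]=3
  step 6: row=3, L[3]='B', prepend. Next row=LF[3]=6
  step 7: row=6, L[6]='0', prepend. Next row=LF[6]=2
  step 8: row=2, L[2]='C', prepend. Next row=LF[2]=7
Reversed output: C0B102A$

Answer: C0B102A$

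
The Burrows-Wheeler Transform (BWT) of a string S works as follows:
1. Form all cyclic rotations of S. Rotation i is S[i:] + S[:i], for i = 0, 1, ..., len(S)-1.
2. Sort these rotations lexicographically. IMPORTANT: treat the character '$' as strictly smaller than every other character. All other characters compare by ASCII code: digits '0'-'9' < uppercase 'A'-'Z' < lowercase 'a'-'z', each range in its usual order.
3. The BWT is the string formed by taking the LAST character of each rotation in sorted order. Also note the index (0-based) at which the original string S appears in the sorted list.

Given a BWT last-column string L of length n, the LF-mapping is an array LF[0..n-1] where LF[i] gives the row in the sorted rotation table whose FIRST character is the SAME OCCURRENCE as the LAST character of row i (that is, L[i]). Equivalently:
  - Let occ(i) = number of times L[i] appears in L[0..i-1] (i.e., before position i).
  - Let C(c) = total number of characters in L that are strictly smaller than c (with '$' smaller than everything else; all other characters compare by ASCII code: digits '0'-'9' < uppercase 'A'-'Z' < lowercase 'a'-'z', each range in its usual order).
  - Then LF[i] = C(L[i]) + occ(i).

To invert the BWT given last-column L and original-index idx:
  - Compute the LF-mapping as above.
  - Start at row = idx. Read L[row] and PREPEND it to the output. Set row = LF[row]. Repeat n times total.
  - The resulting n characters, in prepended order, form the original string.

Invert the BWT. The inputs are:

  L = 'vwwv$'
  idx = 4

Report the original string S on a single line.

Answer: wvwv$

Derivation:
LF mapping: 1 3 4 2 0
Walk LF starting at row 4, prepending L[row]:
  step 1: row=4, L[4]='$', prepend. Next row=LF[4]=0
  step 2: row=0, L[0]='v', prepend. Next row=LF[0]=1
  step 3: row=1, L[1]='w', prepend. Next row=LF[1]=3
  step 4: row=3, L[3]='v', prepend. Next row=LF[3]=2
  step 5: row=2, L[2]='w', prepend. Next row=LF[2]=4
Reversed output: wvwv$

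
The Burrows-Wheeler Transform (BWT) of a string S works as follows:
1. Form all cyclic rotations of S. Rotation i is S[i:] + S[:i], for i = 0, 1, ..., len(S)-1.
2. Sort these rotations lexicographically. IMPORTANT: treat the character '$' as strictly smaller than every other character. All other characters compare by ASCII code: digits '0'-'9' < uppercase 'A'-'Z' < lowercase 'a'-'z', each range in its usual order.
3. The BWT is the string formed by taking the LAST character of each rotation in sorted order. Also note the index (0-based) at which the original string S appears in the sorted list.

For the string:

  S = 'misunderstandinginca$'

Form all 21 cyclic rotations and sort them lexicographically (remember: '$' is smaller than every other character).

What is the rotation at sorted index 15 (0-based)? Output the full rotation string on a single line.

Answer: nginca$misunderstandi

Derivation:
All 21 rotations (rotation i = S[i:]+S[:i]):
  rot[0] = misunderstandinginca$
  rot[1] = isunderstandinginca$m
  rot[2] = sunderstandinginca$mi
  rot[3] = understandinginca$mis
  rot[4] = nderstandinginca$misu
  rot[5] = derstandinginca$misun
  rot[6] = erstandinginca$misund
  rot[7] = rstandinginca$misunde
  rot[8] = standinginca$misunder
  rot[9] = tandinginca$misunders
  rot[10] = andinginca$misunderst
  rot[11] = ndinginca$misundersta
  rot[12] = dinginca$misunderstan
  rot[13] = inginca$misunderstand
  rot[14] = nginca$misunderstandi
  rot[15] = ginca$misunderstandin
  rot[16] = inca$misunderstanding
  rot[17] = nca$misunderstandingi
  rot[18] = ca$misunderstandingin
  rot[19] = a$misunderstandinginc
  rot[20] = $misunderstandinginca
Sorted (with $ < everything):
  sorted[0] = $misunderstandinginca
  sorted[1] = a$misunderstandinginc
  sorted[2] = andinginca$misunderst
  sorted[3] = ca$misunderstandingin
  sorted[4] = derstandinginca$misun
  sorted[5] = dinginca$misunderstan
  sorted[6] = erstandinginca$misund
  sorted[7] = ginca$misunderstandin
  sorted[8] = inca$misunderstanding
  sorted[9] = inginca$misunderstand
  sorted[10] = isunderstandinginca$m
  sorted[11] = misunderstandinginca$
  sorted[12] = nca$misunderstandingi
  sorted[13] = nderstandinginca$misu
  sorted[14] = ndinginca$misundersta
  sorted[15] = nginca$misunderstandi
  sorted[16] = rstandinginca$misunde
  sorted[17] = standinginca$misunder
  sorted[18] = sunderstandinginca$mi
  sorted[19] = tandinginca$misunders
  sorted[20] = understandinginca$mis
sorted[15] = nginca$misunderstandi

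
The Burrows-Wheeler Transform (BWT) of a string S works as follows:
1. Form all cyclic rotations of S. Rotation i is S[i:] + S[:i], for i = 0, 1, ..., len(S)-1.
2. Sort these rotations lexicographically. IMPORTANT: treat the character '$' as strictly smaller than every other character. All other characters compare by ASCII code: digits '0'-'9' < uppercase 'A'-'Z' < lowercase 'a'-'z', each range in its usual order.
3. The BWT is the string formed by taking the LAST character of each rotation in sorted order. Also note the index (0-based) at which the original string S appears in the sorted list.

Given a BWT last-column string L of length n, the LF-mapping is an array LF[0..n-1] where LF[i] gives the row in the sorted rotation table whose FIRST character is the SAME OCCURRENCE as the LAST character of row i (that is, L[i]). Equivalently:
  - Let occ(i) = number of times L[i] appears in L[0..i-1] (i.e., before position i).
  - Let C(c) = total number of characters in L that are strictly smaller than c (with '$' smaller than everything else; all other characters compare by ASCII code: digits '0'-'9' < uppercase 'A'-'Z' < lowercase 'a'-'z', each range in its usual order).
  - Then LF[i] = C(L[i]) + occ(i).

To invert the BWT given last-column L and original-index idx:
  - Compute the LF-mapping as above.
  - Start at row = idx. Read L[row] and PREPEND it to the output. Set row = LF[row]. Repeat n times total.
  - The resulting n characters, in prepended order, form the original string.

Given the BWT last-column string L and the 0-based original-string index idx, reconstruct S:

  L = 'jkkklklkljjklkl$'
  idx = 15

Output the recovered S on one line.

LF mapping: 1 4 5 6 11 7 12 8 13 2 3 9 14 10 15 0
Walk LF starting at row 15, prepending L[row]:
  step 1: row=15, L[15]='$', prepend. Next row=LF[15]=0
  step 2: row=0, L[0]='j', prepend. Next row=LF[0]=1
  step 3: row=1, L[1]='k', prepend. Next row=LF[1]=4
  step 4: row=4, L[4]='l', prepend. Next row=LF[4]=11
  step 5: row=11, L[11]='k', prepend. Next row=LF[11]=9
  step 6: row=9, L[9]='j', prepend. Next row=LF[9]=2
  step 7: row=2, L[2]='k', prepend. Next row=LF[2]=5
  step 8: row=5, L[5]='k', prepend. Next row=LF[5]=7
  step 9: row=7, L[7]='k', prepend. Next row=LF[7]=8
  step 10: row=8, L[8]='l', prepend. Next row=LF[8]=13
  step 11: row=13, L[13]='k', prepend. Next row=LF[13]=10
  step 12: row=10, L[10]='j', prepend. Next row=LF[10]=3
  step 13: row=3, L[3]='k', prepend. Next row=LF[3]=6
  step 14: row=6, L[6]='l', prepend. Next row=LF[6]=12
  step 15: row=12, L[12]='l', prepend. Next row=LF[12]=14
  step 16: row=14, L[14]='l', prepend. Next row=LF[14]=15
Reversed output: lllkjklkkkjklkj$

Answer: lllkjklkkkjklkj$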